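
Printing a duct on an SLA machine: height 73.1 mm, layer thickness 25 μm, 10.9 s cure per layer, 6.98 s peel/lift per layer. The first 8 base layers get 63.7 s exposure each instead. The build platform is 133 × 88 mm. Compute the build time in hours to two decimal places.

14.64 hours

Number of layers: 73.1 / 0.025 → 2924 (rounded up).
Burn-in layers = 8 × (63.7 + 6.98) = 565.44 s.
Normal layers: 2916 × (10.9 + 6.98) → 52138.08 s.
Total = 565.44 + 52138.08 = 52703.52 s = 14.64 hours.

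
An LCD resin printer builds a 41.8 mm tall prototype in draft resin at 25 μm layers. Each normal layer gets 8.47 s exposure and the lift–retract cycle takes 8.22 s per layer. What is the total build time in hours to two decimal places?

Layers = ⌈41.8/0.025⌉ = 1672.
Cycle time: 8.47 + 8.22 → 16.69 s.
Build time: 1672 × 16.69 s = 27905.68 s, i.e. 7.75 hours.

7.75 hours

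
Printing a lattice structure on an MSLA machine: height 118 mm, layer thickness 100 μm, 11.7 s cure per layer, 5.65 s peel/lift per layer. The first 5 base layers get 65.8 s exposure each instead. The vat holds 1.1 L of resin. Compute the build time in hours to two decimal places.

Number of layers: 118 / 0.1 → 1180 (rounded up).
Base layers = 5 × (65.8 + 5.65) = 357.25 s.
Remaining layers: 1175 × (11.7 + 5.65) → 20386.25 s.
Sum: 357.25 + 20386.25 = 20743.5 s → 5.76 hours.

5.76 hours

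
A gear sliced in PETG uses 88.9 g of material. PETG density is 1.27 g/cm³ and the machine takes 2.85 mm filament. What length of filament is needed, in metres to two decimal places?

10.97 m

Volume = 88.9 g / 1.27 g·cm⁻³ = 70 cm³ = 70000 mm³.
Cross-section of 2.85 mm filament: π·(2.85/2)² = 6.3794 mm².
L = V/A = 70000/6.3794 = 10972.82 mm → 10.97 m.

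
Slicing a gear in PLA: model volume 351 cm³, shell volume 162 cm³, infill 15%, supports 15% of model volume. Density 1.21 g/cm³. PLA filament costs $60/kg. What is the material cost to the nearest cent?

Infill region = 351 − 162, so 189 cm³.
Infill deposited = 0.15 × 189 = 28.35 cm³.
Support = 0.15 × 351 = 52.65 cm³.
Total extruded = 162 + 28.35 + 52.65 = 243 cm³.
Mass = 243 × 1.21 = 294.03 g.
At $60/kg: 294.03/1000 × 60 = $17.64.

$17.64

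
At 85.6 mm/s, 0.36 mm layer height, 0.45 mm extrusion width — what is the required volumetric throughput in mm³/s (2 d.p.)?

Bead cross-section = 0.36 × 0.45, so 0.162 mm².
Q = v·A = 85.6 × 0.162 = 13.87 mm³/s.

13.87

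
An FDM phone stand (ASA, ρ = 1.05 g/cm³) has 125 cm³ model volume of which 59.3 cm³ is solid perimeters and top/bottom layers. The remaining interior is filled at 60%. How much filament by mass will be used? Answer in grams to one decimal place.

103.7 g

Volume inside the shell = 125 − 59.3, so 65.7 cm³.
Deposited infill = 0.60 × 65.7, so 39.42 cm³.
Total extruded = 59.3 + 39.42, so 98.72 cm³.
Mass: 98.72 × 1.05 → 103.656 g.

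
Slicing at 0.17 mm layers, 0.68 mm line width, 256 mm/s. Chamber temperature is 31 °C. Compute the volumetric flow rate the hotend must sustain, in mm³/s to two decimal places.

29.59

A: 0.17 × 0.68 → 0.1156 mm².
Volumetric flow = 256 × 0.1156 = 29.59 mm³/s.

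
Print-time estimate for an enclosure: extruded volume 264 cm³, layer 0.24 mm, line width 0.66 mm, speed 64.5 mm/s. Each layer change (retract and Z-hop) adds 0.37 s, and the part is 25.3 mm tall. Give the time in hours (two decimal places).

7.19 hours

Bead cross-section: 0.24 × 0.66 → 0.1584 mm².
Path length: 264000 mm³ / 0.1584 mm² → 1666666.7 mm.
Print-move time = 1666666.7 / 64.5, so 25839.8 s.
Layers = ⌈25.3/0.24⌉ = 106.
Z-hop total = 106 × 0.37 = 39.22 s.
Total = 25839.8 + 39.22 = 25879.02 s = 7.19 hours.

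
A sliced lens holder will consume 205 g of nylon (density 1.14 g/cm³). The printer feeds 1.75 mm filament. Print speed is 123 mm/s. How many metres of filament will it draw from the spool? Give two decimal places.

74.76 m

Volume = 205 g / 1.14 g·cm⁻³ = 179.8246 cm³ = 179824.6 mm³.
Cross-section of 1.75 mm filament: π·(1.75/2)² = 2.4053 mm².
L = V/A = 179824.6/2.4053 = 74761.82 mm → 74.76 m.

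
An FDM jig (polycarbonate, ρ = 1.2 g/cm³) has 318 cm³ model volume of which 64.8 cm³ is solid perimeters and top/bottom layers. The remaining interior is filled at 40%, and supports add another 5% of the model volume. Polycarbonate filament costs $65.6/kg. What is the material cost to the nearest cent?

$14.33

Infill region = 318 − 64.8 = 253.2 cm³.
Deposited infill = 0.40 × 253.2, so 101.28 cm³.
Support = 0.05 × 318 = 15.9 cm³.
Total printed volume: 64.8 + 101.28 + 15.9 → 181.98 cm³.
Mass = 181.98 × 1.2, so 218.376 g.
Cost = 218.376 g / 1000 × $65.6/kg = $14.33.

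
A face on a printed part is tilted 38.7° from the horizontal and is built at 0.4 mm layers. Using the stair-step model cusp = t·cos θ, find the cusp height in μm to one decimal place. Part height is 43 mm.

312.2 μm

cos(38.7°) = 0.7804, so cusp = 0.4 × 0.7804 = 0.31216 mm → 312.2 μm.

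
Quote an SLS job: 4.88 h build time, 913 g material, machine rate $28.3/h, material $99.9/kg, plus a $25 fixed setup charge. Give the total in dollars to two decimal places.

Time charge: 28.3 × 4.88 → $138.104.
Material cost = 99.9 × 913/1000, so $91.2087.
Adding setup: 138.104 + 91.2087 + 25 → 254.3127 ≈ $254.31.

$254.31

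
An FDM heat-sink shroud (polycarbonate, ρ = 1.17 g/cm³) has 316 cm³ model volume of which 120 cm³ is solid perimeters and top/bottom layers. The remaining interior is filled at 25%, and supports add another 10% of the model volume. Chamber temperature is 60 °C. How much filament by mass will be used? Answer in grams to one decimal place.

Infill region = 316 − 120 = 196 cm³.
Infill deposited = 0.25 × 196, so 49 cm³.
Support: 0.10 × 316 → 31.6 cm³.
Total extruded = 120 + 49 + 31.6 = 200.6 cm³.
Mass = 200.6 × 1.17 = 234.702 g.

234.7 g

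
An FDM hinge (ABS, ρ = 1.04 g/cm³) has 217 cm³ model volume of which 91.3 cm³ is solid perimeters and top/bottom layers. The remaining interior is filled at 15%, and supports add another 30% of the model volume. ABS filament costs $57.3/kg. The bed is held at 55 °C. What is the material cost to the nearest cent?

$10.44

Interior volume: 217 − 91.3 → 125.7 cm³.
Infill deposited = 0.15 × 125.7 = 18.855 cm³.
Support = 0.30 × 217 = 65.1 cm³.
Total printed volume = 91.3 + 18.855 + 65.1, so 175.255 cm³.
Mass = 175.255 × 1.04, so 182.2652 g.
Cost = 182.2652 g / 1000 × $57.3/kg = $10.44.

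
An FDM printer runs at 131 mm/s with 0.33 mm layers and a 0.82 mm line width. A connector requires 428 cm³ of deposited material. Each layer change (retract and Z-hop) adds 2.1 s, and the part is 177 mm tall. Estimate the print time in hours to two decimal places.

3.67 hours

Extrusion cross-section = 0.33 × 0.82 = 0.2706 mm².
Toolpath length = 428 cm³ / 0.2706 mm² = 428000 / 0.2706 = 1581670.4 mm.
Print-move time: 1581670.4 / 131 → 12073.8 s.
Layers = ⌈177/0.33⌉ = 537.
Non-print overhead: 537 × 2.1 → 1127.7 s.
Total = 12073.8 + 1127.7 = 13201.5 s = 3.67 hours.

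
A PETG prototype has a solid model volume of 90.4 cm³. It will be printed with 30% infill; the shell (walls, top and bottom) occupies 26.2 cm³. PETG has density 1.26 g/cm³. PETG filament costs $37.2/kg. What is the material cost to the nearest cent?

Interior volume = 90.4 − 26.2, so 64.2 cm³.
Deposited infill = 0.30 × 64.2, so 19.26 cm³.
Total extruded: 26.2 + 19.26 → 45.46 cm³.
Mass = 45.46 × 1.26, so 57.2796 g.
Cost = 57.2796 g / 1000 × $37.2/kg = $2.13.

$2.13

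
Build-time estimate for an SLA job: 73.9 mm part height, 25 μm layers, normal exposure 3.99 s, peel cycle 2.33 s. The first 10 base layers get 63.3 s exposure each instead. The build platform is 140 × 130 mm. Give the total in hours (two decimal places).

5.35 hours

Layer count = ceil(73.9 / 0.025) = 2956.
Base layers = 10 × (63.3 + 2.33) = 656.3 s.
Regular layers = 2946 × (3.99 + 2.33) = 18618.72 s.
Sum: 656.3 + 18618.72 = 19275.02 s → 5.35 hours.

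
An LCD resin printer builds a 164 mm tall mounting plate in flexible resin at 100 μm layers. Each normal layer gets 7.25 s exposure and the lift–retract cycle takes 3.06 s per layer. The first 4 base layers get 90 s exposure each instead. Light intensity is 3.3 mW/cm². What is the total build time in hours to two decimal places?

Layers = ⌈164/0.1⌉ = 1640.
Bottom layers = 4 × (90 + 3.06), so 372.24 s.
Regular layers: 1636 × (7.25 + 3.06) → 16867.16 s.
Sum: 372.24 + 16867.16 = 17239.4 s → 4.79 hours.

4.79 hours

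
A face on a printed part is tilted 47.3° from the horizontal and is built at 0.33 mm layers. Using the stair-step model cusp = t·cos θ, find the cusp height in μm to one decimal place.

223.8 μm

cos(47.3°) = 0.6782, so cusp = 0.33 × 0.6782 = 0.223806 mm → 223.8 μm.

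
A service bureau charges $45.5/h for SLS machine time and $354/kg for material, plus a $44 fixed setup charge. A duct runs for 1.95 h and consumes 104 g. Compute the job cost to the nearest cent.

Machine cost = 45.5 × 1.95 = $88.725.
Feedstock cost = 354 × 104/1000 = $36.816.
Adding setup: 88.725 + 36.816 + 44 → 169.541 ≈ $169.54.

$169.54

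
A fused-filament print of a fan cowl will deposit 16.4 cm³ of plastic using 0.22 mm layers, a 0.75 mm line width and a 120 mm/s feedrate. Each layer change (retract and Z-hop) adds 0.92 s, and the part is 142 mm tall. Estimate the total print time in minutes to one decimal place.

23.7 minutes

Line area = 0.22 × 0.75 = 0.165 mm².
Path length: 16400 mm³ / 0.165 mm² → 99393.9 mm.
Time extruding = 99393.9 / 120 = 828.3 s.
Layers = ⌈142/0.22⌉ = 646.
Z-hop total = 646 × 0.92, so 594.32 s.
Altogether 828.3 + 594.32 = 1422.62 s, i.e. 23.7 minutes.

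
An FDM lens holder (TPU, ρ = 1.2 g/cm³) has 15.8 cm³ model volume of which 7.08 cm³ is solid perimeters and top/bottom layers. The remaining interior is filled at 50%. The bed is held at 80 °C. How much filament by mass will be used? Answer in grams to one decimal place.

13.7 g

Volume inside the shell = 15.8 − 7.08, so 8.72 cm³.
Infill deposited = 0.50 × 8.72 = 4.36 cm³.
Total printed volume: 7.08 + 4.36 → 11.44 cm³.
Mass: 11.44 × 1.2 → 13.728 g.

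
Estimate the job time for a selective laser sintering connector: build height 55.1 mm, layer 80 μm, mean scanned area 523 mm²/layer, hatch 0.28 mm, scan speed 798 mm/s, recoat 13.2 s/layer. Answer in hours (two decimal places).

Number of layers: 55.1 / 0.08 → 689 (rounded up).
Scan path per layer: 523 / 0.28 → 1867.9 mm.
Scan time per layer = 1867.9 / 798 = 2.3407 s.
Per-layer time: 2.3407 + 13.2 → 15.5407 s.
Total: 689 × 15.5407 s = 10707.5423 s → 2.97 hours.

2.97 hours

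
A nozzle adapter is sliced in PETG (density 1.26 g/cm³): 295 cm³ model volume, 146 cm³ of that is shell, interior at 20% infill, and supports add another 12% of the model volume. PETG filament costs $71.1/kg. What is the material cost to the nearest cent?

$18.92

Volume inside the shell = 295 − 146 = 149 cm³.
Infill volume = 0.20 × 149, so 29.8 cm³.
Support = 0.12 × 295, so 35.4 cm³.
Deposited volume = 146 + 29.8 + 35.4 = 211.2 cm³.
Mass = 211.2 × 1.26, so 266.112 g.
At $71.1/kg: 266.112/1000 × 71.1 = $18.92.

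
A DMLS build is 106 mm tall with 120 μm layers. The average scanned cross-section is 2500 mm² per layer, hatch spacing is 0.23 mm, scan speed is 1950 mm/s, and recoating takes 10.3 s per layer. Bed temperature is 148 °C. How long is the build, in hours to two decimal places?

3.90 hours

Layer count = ceil(106 / 0.12) = 884.
Per-layer scan distance: 2500 / 0.23 → 10869.6 mm.
Scan time per layer = 10869.6 / 1950, so 5.5742 s.
Layer cycle = 5.5742 + 10.3, so 15.8742 s.
Total: 884 × 15.8742 s = 14032.7928 s → 3.90 hours.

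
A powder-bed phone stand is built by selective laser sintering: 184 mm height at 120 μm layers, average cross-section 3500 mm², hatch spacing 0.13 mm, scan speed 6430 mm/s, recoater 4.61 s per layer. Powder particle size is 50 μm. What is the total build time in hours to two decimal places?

Number of layers: 184 / 0.12 → 1534 (rounded up).
Per-layer scan distance = 3500 / 0.13 = 26923.1 mm.
Scan time per layer = 26923.1 / 6430 = 4.1871 s.
Layer cycle = 4.1871 + 4.61 = 8.7971 s.
Total: 1534 × 8.7971 s = 13494.7514 s → 3.75 hours.

3.75 hours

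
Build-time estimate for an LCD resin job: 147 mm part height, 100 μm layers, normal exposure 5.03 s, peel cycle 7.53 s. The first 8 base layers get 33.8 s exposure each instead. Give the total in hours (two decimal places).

5.19 hours

Layers = ⌈147/0.1⌉ = 1470.
Base layers = 8 × (33.8 + 7.53), so 330.64 s.
Regular layers: 1462 × (5.03 + 7.53) → 18362.72 s.
Total = 330.64 + 18362.72 = 18693.36 s = 5.19 hours.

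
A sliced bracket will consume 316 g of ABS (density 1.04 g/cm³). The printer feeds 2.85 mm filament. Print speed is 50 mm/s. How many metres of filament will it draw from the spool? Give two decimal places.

47.63 m

Volume = 316 g / 1.04 g·cm⁻³ = 303.8462 cm³ = 303846.2 mm³.
Filament cross-section = π × (2.85/2)² = 6.3794 mm².
L = V/A = 303846.2/6.3794 = 47629.28 mm → 47.63 m.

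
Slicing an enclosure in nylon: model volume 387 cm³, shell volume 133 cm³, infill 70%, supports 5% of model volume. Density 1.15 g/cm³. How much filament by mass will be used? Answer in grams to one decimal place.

Volume inside the shell = 387 − 133 = 254 cm³.
Deposited infill: 0.70 × 254 → 177.8 cm³.
Support = 0.05 × 387 = 19.35 cm³.
Total extruded = 133 + 177.8 + 19.35 = 330.15 cm³.
Mass = 330.15 × 1.15 = 379.6725 g.

379.7 g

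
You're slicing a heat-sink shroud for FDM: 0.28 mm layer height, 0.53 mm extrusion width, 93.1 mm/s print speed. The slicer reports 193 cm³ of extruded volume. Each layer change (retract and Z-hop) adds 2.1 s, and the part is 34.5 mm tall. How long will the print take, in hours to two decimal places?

Extrusion cross-section: 0.28 × 0.53 → 0.1484 mm².
Total extruded path = 193000/0.1484 = 1300539.1 mm.
Time extruding: 1300539.1 / 93.1 → 13969.3 s.
Layer count = ceil(34.5 / 0.28) = 124.
Z-hop total: 124 × 2.1 → 260.4 s.
Altogether 13969.3 + 260.4 = 14229.7 s, i.e. 3.95 hours.

3.95 hours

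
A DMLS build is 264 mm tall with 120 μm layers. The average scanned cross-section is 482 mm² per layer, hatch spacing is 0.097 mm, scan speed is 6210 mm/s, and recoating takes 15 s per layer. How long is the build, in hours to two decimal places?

9.66 hours

Layers = ⌈264/0.12⌉ = 2200.
Per-layer scan distance = 482 / 0.097, so 4969.1 mm.
Per-layer scan time = 4969.1 / 6210 = 0.8002 s.
Layer cycle = 0.8002 + 15 = 15.8002 s.
Total: 2200 × 15.8002 s = 34760.44 s → 9.66 hours.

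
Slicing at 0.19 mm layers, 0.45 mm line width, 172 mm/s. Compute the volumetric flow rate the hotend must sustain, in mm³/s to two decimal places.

14.71

Extrusion cross-section = 0.19 × 0.45 = 0.0855 mm².
Volumetric flow = 172 × 0.0855 = 14.71 mm³/s.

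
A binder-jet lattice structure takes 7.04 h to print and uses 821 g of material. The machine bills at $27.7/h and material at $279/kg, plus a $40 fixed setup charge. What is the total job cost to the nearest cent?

$464.07

Machine cost = 27.7 × 7.04, so $195.008.
Material charge = 279 × 821/1000, so $229.059.
Total = 195.008 + 229.059 + 40 = 464.067 ≈ $464.07.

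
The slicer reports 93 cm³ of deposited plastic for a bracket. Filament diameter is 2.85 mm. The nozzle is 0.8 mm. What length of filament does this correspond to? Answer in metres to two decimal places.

14.58 m

Filament cross-section = π × (2.85/2)² = 6.3794 mm².
L = 93000 mm³ / 6.3794 mm² = 14578.17 mm, i.e. 14.58 m.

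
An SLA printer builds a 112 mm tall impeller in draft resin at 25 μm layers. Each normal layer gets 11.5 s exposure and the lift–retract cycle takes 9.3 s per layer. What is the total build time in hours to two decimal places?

Number of layers: 112 / 0.025 → 4480 (rounded up).
Each layer takes = 11.5 + 9.3, so 20.8 s.
Build time: 4480 × 20.8 s = 93184 s, i.e. 25.88 hours.

25.88 hours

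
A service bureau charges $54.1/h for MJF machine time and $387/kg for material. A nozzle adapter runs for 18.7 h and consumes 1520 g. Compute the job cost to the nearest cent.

$1599.91

Machine cost = 54.1 × 18.7, so $1011.67.
Material cost: 387 × 1520/1000 → $588.24.
Total = 1011.67 + 588.24 = $1599.91.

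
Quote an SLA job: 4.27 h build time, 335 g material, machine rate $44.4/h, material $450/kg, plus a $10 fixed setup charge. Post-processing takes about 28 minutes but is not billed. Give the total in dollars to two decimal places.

$350.34

Machine-time cost: 44.4 × 4.27 → $189.588.
Feedstock cost = 450 × 335/1000, so $150.75.
Total = 189.588 + 150.75 + 10 = 350.338 ≈ $350.34.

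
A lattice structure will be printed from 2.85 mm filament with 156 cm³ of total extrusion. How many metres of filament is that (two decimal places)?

Cross-section of 2.85 mm filament: π·(2.85/2)² = 6.3794 mm².
L = 156000 mm³ / 6.3794 mm² = 24453.71 mm, i.e. 24.45 m.

24.45 m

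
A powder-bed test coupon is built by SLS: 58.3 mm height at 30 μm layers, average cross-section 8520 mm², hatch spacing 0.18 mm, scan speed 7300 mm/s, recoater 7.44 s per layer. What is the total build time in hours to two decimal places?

Layer count = ceil(58.3 / 0.03) = 1944.
Per-layer scan distance = 8520 / 0.18, so 47333.3 mm.
Scan time per layer = 47333.3 / 7300, so 6.484 s.
Time per layer = 6.484 + 7.44, so 13.924 s.
1944 layers × 13.924 s/layer = 27068.256 s, i.e. 7.52 hours.

7.52 hours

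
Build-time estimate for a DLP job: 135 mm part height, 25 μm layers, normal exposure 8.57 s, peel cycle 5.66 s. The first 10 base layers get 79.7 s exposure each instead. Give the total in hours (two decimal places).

21.54 hours

Layer count = ceil(135 / 0.025) = 5400.
Base layers: 10 × (79.7 + 5.66) → 853.6 s.
Regular layers = 5390 × (8.57 + 5.66), so 76699.7 s.
Sum: 853.6 + 76699.7 = 77553.3 s → 21.54 hours.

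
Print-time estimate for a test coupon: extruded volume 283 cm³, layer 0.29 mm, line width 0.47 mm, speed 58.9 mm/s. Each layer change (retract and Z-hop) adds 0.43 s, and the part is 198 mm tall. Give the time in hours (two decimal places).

Line area = 0.29 × 0.47, so 0.1363 mm².
Total extruded path = 283000/0.1363 = 2076302.3 mm.
Extrusion time = 2076302.3 / 58.9 = 35251.3 s.
Number of layers: 198 / 0.29 → 683 (rounded up).
Layer-change overhead = 683 × 0.43 = 293.69 s.
Total = 35251.3 + 293.69 = 35544.99 s = 9.87 hours.

9.87 hours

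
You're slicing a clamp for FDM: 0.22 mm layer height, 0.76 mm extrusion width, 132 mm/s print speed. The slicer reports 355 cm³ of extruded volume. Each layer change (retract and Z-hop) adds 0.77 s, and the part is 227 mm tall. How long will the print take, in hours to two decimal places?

4.69 hours

Bead cross-section: 0.22 × 0.76 → 0.1672 mm².
Toolpath length = 355 cm³ / 0.1672 mm² = 355000 / 0.1672 = 2123205.7 mm.
Time extruding: 2123205.7 / 132 → 16084.9 s.
Number of layers: 227 / 0.22 → 1032 (rounded up).
Layer-change overhead = 1032 × 0.77, so 794.64 s.
Total = 16084.9 + 794.64 = 16879.54 s = 4.69 hours.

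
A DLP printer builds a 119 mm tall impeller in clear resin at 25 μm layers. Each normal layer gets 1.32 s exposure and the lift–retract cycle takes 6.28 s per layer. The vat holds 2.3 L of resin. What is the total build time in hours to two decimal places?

Number of layers: 119 / 0.025 → 4760 (rounded up).
Each layer takes = 1.32 + 6.28, so 7.6 s.
Total = 4760 × 7.6 = 36176 s = 10.05 hours.

10.05 hours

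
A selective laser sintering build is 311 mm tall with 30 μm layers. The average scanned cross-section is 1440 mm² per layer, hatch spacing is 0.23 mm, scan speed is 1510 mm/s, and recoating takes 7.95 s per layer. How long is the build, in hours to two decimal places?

Layer count = ceil(311 / 0.03) = 10367.
Scan path per layer: 1440 / 0.23 → 6260.9 mm.
Laser time per layer = 6260.9 / 1510, so 4.1463 s.
Time per layer = 4.1463 + 7.95 = 12.0963 s.
Build time = 10367 × 12.0963 = 125402.3421 s = 34.83 hours.

34.83 hours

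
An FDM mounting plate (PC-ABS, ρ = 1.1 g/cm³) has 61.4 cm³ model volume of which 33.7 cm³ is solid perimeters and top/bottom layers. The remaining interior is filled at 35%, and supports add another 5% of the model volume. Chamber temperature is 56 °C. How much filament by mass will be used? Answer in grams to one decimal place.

51.1 g

Interior volume = 61.4 − 33.7 = 27.7 cm³.
Infill volume: 0.35 × 27.7 → 9.695 cm³.
Support: 0.05 × 61.4 → 3.07 cm³.
Total printed volume: 33.7 + 9.695 + 3.07 → 46.465 cm³.
Mass = 46.465 × 1.1, so 51.1115 g.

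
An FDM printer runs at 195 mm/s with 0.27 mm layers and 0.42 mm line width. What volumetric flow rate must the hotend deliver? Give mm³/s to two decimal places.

22.11

Extrusion cross-section = 0.27 × 0.42 = 0.1134 mm².
Volumetric flow = 195 × 0.1134 = 22.11 mm³/s.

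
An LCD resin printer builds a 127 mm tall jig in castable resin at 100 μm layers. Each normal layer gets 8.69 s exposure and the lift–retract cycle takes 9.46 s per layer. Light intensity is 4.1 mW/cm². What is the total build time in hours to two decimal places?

Layer count = ceil(127 / 0.1) = 1270.
Cycle time: 8.69 + 9.46 → 18.15 s.
Build time: 1270 × 18.15 s = 23050.5 s, i.e. 6.40 hours.

6.40 hours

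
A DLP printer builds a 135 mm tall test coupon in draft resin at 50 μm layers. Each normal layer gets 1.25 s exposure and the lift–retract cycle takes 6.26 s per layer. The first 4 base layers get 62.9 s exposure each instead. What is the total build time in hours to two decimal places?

Number of layers: 135 / 0.05 → 2700 (rounded up).
Base layers = 4 × (62.9 + 6.26) = 276.64 s.
Normal layers = 2696 × (1.25 + 6.26) = 20246.96 s.
Total = 276.64 + 20246.96 = 20523.6 s = 5.70 hours.

5.70 hours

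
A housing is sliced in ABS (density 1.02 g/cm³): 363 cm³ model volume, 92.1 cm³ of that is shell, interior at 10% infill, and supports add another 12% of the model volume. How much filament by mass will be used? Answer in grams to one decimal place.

166.0 g

Interior volume = 363 − 92.1, so 270.9 cm³.
Deposited infill = 0.10 × 270.9 = 27.09 cm³.
Support = 0.12 × 363 = 43.56 cm³.
Total extruded = 92.1 + 27.09 + 43.56, so 162.75 cm³.
Mass = 162.75 × 1.02, so 166.005 g.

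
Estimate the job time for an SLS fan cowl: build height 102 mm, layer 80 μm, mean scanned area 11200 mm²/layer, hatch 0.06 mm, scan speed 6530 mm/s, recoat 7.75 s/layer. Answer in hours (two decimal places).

Layer count = ceil(102 / 0.08) = 1275.
Hatch length per layer = 11200 / 0.06 = 186666.7 mm.
Scan time per layer: 186666.7 / 6530 → 28.586 s.
Per-layer time = 28.586 + 7.75 = 36.336 s.
Total: 1275 × 36.336 s = 46328.4 s → 12.87 hours.

12.87 hours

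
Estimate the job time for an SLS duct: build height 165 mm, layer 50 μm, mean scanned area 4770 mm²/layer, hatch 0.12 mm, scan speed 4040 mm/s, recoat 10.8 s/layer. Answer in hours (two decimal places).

Layers = ⌈165/0.05⌉ = 3300.
Hatch length per layer = 4770 / 0.12, so 39750 mm.
Scan time per layer: 39750 / 4040 → 9.8391 s.
Time per layer: 9.8391 + 10.8 → 20.6391 s.
Build time = 3300 × 20.6391 = 68109.03 s = 18.92 hours.

18.92 hours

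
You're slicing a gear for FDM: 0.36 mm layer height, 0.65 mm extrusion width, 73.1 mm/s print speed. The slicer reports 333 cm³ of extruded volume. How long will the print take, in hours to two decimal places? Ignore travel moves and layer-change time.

5.41 hours

Bead cross-section = 0.36 × 0.65, so 0.234 mm².
Path length: 333000 mm³ / 0.234 mm² → 1423076.9 mm.
Time extruding: 1423076.9 / 73.1 → 19467.5 s.
Converting: 19467.5 s = 5.41 hours.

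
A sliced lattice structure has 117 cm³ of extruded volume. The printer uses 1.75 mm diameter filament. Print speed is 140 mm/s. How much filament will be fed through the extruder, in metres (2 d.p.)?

Filament cross-section = π × (1.75/2)² = 2.4053 mm².
Length = 117 cm³ / 2.4053 mm² = 117000 / 2.4053 = 48642.58 mm = 48.64 m.

48.64 m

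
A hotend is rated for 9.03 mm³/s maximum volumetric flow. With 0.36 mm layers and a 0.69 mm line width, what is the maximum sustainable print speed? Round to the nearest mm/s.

A = 0.36 × 0.69, so 0.2484 mm².
Max speed = 9.03 / 0.2484 = 36.35 ≈ 36 mm/s.

36 mm/s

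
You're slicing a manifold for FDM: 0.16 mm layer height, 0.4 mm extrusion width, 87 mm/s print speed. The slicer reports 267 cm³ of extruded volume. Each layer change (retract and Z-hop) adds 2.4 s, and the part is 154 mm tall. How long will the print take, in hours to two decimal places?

13.96 hours

Line area = 0.16 × 0.4, so 0.064 mm².
Total extruded path = 267000/0.064 = 4171875 mm.
Time extruding = 4171875 / 87, so 47952.6 s.
Layers = ⌈154/0.16⌉ = 963.
Non-print overhead: 963 × 2.4 → 2311.2 s.
Altogether 47952.6 + 2311.2 = 50263.8 s, i.e. 13.96 hours.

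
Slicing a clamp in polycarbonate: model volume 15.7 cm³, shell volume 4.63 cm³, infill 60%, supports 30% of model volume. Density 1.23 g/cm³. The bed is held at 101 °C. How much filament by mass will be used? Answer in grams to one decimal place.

Volume inside the shell: 15.7 − 4.63 → 11.07 cm³.
Deposited infill = 0.60 × 11.07, so 6.642 cm³.
Support = 0.30 × 15.7, so 4.71 cm³.
Total extruded = 4.63 + 6.642 + 4.71, so 15.982 cm³.
Mass = 15.982 × 1.23, so 19.65786 g.

19.7 g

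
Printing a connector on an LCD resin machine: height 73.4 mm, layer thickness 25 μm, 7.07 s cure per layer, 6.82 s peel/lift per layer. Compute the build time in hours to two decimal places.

Number of layers: 73.4 / 0.025 → 2936 (rounded up).
Per-layer time = 7.07 + 6.82 = 13.89 s.
Total = 2936 × 13.89 = 40781.04 s = 11.33 hours.

11.33 hours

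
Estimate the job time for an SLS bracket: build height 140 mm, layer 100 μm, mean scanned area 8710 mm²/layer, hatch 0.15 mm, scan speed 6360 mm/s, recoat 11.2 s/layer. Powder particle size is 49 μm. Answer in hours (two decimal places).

7.91 hours

Layer count = ceil(140 / 0.1) = 1400.
Per-layer scan distance = 8710 / 0.15, so 58066.7 mm.
Scan time per layer: 58066.7 / 6360 → 9.13 s.
Time per layer = 9.13 + 11.2 = 20.33 s.
1400 layers × 20.33 s/layer = 28462 s, i.e. 7.91 hours.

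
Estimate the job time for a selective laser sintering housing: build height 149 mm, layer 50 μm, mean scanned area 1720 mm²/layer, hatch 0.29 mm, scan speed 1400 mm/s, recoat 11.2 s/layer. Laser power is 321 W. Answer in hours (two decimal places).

Layer count = ceil(149 / 0.05) = 2980.
Per-layer scan distance = 1720 / 0.29 = 5931 mm.
Scan time per layer: 5931 / 1400 → 4.2364 s.
Time per layer = 4.2364 + 11.2 = 15.4364 s.
Total: 2980 × 15.4364 s = 46000.472 s → 12.78 hours.

12.78 hours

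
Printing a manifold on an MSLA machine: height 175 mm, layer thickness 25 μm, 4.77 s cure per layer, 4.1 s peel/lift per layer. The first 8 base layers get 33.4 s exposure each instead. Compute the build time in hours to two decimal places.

Layer count = ceil(175 / 0.025) = 7000.
Burn-in layers = 8 × (33.4 + 4.1) = 300 s.
Remaining layers: 6992 × (4.77 + 4.1) → 62019.04 s.
Total = 300 + 62019.04 = 62319.04 s = 17.31 hours.

17.31 hours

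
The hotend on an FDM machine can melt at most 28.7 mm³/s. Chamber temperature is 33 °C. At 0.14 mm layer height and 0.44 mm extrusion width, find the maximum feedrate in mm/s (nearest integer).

466 mm/s

A = 0.14 × 0.44, so 0.0616 mm².
v_max = Q/A = 28.7/0.0616 = 465.91 mm/s → 466 mm/s.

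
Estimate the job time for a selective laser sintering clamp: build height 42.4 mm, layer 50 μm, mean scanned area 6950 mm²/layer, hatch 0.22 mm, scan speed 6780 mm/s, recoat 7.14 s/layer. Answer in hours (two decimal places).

2.78 hours

Layers = ⌈42.4/0.05⌉ = 848.
Hatch length per layer = 6950 / 0.22 = 31590.9 mm.
Scan time per layer = 31590.9 / 6780 = 4.6594 s.
Layer cycle = 4.6594 + 7.14 = 11.7994 s.
848 layers × 11.7994 s/layer = 10005.8912 s, i.e. 2.78 hours.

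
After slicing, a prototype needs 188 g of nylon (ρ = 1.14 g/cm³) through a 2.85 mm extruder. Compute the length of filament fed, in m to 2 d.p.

Extruded volume: 188/1.14 = 164.9123 cm³ (164912.3 mm³).
Filament cross-section = π × (2.85/2)² = 6.3794 mm².
L = V/A = 164912.3/6.3794 = 25850.75 mm → 25.85 m.

25.85 m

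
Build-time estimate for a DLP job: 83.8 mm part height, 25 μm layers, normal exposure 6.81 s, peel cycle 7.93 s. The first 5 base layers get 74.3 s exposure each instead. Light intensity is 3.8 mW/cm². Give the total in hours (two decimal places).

13.82 hours

Layer count = ceil(83.8 / 0.025) = 3352.
Burn-in layers = 5 × (74.3 + 7.93) = 411.15 s.
Regular layers: 3347 × (6.81 + 7.93) → 49334.78 s.
Sum: 411.15 + 49334.78 = 49745.93 s → 13.82 hours.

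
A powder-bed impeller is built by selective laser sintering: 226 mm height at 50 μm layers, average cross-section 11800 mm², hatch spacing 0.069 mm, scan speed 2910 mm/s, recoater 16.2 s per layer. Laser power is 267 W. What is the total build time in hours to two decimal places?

94.13 hours

Number of layers: 226 / 0.05 → 4520 (rounded up).
Per-layer scan distance = 11800 / 0.069, so 171014.5 mm.
Laser time per layer = 171014.5 / 2910 = 58.7679 s.
Time per layer: 58.7679 + 16.2 → 74.9679 s.
Build time = 4520 × 74.9679 = 338854.908 s = 94.13 hours.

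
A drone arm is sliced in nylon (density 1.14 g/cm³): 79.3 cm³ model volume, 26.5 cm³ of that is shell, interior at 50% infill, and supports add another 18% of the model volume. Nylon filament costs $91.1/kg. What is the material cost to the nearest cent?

$6.98

Interior volume: 79.3 − 26.5 → 52.8 cm³.
Deposited infill = 0.50 × 52.8 = 26.4 cm³.
Support: 0.18 × 79.3 → 14.274 cm³.
Deposited volume = 26.5 + 26.4 + 14.274 = 67.174 cm³.
Mass = 67.174 × 1.14, so 76.57836 g.
Cost = 76.57836 g / 1000 × $91.1/kg = $6.98.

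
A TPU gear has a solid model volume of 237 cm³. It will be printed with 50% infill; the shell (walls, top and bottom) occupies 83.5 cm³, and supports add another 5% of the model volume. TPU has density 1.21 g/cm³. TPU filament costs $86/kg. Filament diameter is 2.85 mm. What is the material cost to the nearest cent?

Infill region = 237 − 83.5, so 153.5 cm³.
Deposited infill: 0.50 × 153.5 → 76.75 cm³.
Support: 0.05 × 237 → 11.85 cm³.
Deposited volume = 83.5 + 76.75 + 11.85, so 172.1 cm³.
Mass = 172.1 × 1.21, so 208.241 g.
At $86/kg: 208.241/1000 × 86 = $17.91.

$17.91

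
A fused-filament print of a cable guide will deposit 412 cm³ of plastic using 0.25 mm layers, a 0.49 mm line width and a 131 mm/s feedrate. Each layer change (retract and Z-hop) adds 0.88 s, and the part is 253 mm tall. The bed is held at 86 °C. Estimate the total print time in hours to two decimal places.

7.38 hours

Line area = 0.25 × 0.49 = 0.1225 mm².
Total extruded path = 412000/0.1225 = 3363265.3 mm.
Print-move time = 3363265.3 / 131 = 25673.8 s.
Layer count = ceil(253 / 0.25) = 1012.
Non-print overhead = 1012 × 0.88, so 890.56 s.
Total = 25673.8 + 890.56 = 26564.36 s = 7.38 hours.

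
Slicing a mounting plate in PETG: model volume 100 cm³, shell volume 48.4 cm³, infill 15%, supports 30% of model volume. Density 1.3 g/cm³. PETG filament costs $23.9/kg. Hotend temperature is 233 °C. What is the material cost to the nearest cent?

$2.68

Infill region = 100 − 48.4, so 51.6 cm³.
Infill deposited: 0.15 × 51.6 → 7.74 cm³.
Support = 0.30 × 100, so 30 cm³.
Total printed volume: 48.4 + 7.74 + 30 → 86.14 cm³.
Mass = 86.14 × 1.3, so 111.982 g.
At $23.9/kg: 111.982/1000 × 23.9 = $2.68.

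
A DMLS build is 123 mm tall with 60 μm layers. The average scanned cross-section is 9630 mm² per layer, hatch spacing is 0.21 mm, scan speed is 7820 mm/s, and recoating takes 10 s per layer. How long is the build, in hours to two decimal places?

Layer count = ceil(123 / 0.06) = 2050.
Scan path per layer = 9630 / 0.21 = 45857.1 mm.
Laser time per layer = 45857.1 / 7820 = 5.8641 s.
Layer cycle = 5.8641 + 10, so 15.8641 s.
Total: 2050 × 15.8641 s = 32521.405 s → 9.03 hours.

9.03 hours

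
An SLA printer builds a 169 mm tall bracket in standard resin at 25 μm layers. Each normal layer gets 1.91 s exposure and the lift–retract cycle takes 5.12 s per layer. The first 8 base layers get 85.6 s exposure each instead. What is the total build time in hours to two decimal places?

Layers = ⌈169/0.025⌉ = 6760.
Burn-in layers: 8 × (85.6 + 5.12) → 725.76 s.
Normal layers = 6752 × (1.91 + 5.12), so 47466.56 s.
Sum: 725.76 + 47466.56 = 48192.32 s → 13.39 hours.

13.39 hours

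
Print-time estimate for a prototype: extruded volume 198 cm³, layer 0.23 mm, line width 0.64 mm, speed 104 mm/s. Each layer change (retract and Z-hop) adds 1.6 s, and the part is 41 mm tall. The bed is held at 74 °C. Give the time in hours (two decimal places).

3.67 hours

Bead cross-section: 0.23 × 0.64 → 0.1472 mm².
Toolpath length = 198 cm³ / 0.1472 mm² = 198000 / 0.1472 = 1345108.7 mm.
Extrusion time = 1345108.7 / 104 = 12933.7 s.
Layer count = ceil(41 / 0.23) = 179.
Layer-change overhead = 179 × 1.6 = 286.4 s.
Altogether 12933.7 + 286.4 = 13220.1 s, i.e. 3.67 hours.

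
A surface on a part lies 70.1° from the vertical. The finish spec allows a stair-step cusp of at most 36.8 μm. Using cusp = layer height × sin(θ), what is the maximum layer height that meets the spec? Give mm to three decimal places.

t = h_c / sin θ = 0.0368 / 0.9403 = 0.039 mm.

0.039 mm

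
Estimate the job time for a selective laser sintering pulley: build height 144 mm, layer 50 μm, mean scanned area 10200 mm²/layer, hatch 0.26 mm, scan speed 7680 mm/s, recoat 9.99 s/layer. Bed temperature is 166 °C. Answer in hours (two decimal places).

12.08 hours

Layer count = ceil(144 / 0.05) = 2880.
Per-layer scan distance: 10200 / 0.26 → 39230.8 mm.
Per-layer scan time = 39230.8 / 7680 = 5.1082 s.
Layer cycle = 5.1082 + 9.99 = 15.0982 s.
Total: 2880 × 15.0982 s = 43482.816 s → 12.08 hours.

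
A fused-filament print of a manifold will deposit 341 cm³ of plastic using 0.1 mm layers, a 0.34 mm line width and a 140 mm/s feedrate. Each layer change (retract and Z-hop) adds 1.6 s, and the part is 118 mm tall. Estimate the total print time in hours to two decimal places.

20.42 hours

Bead cross-section = 0.1 × 0.34, so 0.034 mm².
Toolpath length = 341 cm³ / 0.034 mm² = 341000 / 0.034 = 10029411.8 mm.
Time extruding: 10029411.8 / 140 → 71638.7 s.
Layers = ⌈118/0.1⌉ = 1180.
Non-print overhead = 1180 × 1.6, so 1888 s.
Altogether 71638.7 + 1888 = 73526.7 s, i.e. 20.42 hours.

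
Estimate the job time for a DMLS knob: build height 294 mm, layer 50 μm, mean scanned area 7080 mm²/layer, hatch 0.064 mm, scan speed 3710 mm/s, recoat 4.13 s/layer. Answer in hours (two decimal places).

55.45 hours

Layers = ⌈294/0.05⌉ = 5880.
Scan path per layer = 7080 / 0.064 = 110625 mm.
Laser time per layer = 110625 / 3710 = 29.8181 s.
Time per layer: 29.8181 + 4.13 → 33.9481 s.
5880 layers × 33.9481 s/layer = 199614.828 s, i.e. 55.45 hours.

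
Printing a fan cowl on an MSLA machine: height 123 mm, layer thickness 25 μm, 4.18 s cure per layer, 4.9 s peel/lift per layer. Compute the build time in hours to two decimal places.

Number of layers: 123 / 0.025 → 4920 (rounded up).
Cycle time = 4.18 + 4.9 = 9.08 s.
Total = 4920 × 9.08 = 44673.6 s = 12.41 hours.

12.41 hours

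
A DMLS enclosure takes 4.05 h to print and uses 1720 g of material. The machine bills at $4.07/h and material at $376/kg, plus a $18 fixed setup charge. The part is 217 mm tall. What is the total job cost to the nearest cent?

$681.20

Machine-time cost: 4.07 × 4.05 → $16.4835.
Feedstock cost = 376 × 1720/1000, so $646.72.
Adding setup: 16.4835 + 646.72 + 18 → 681.2035 ≈ $681.20.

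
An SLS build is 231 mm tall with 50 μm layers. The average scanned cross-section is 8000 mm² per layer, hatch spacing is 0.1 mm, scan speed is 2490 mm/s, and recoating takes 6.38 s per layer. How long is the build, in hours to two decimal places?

Number of layers: 231 / 0.05 → 4620 (rounded up).
Per-layer scan distance = 8000 / 0.1 = 80000 mm.
Scan time per layer = 80000 / 2490, so 32.1285 s.
Per-layer time: 32.1285 + 6.38 → 38.5085 s.
Build time = 4620 × 38.5085 = 177909.27 s = 49.42 hours.

49.42 hours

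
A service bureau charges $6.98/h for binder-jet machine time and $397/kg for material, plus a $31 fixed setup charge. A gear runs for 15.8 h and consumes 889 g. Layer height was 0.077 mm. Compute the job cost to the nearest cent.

$494.22

Time charge: 6.98 × 15.8 → $110.284.
Feedstock cost = 397 × 889/1000 = $352.933.
Adding setup: 110.284 + 352.933 + 31 → 494.217 ≈ $494.22.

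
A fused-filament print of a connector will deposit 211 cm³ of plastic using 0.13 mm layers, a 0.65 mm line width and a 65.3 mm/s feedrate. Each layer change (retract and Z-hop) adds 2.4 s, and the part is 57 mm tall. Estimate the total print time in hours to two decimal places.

10.91 hours

Extrusion cross-section = 0.13 × 0.65, so 0.0845 mm².
Toolpath length = 211 cm³ / 0.0845 mm² = 211000 / 0.0845 = 2497041.4 mm.
Time extruding = 2497041.4 / 65.3 = 38239.5 s.
Number of layers: 57 / 0.13 → 439 (rounded up).
Layer-change overhead = 439 × 2.4, so 1053.6 s.
Total = 38239.5 + 1053.6 = 39293.1 s = 10.91 hours.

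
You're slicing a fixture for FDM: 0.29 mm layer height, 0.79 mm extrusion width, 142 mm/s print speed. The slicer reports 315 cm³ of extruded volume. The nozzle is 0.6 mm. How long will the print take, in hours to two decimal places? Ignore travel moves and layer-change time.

2.69 hours

Line area = 0.29 × 0.79, so 0.2291 mm².
Path length: 315000 mm³ / 0.2291 mm² → 1374945.4 mm.
Print-move time: 1374945.4 / 142 → 9682.7 s.
9682.7 s = 2.69 hours.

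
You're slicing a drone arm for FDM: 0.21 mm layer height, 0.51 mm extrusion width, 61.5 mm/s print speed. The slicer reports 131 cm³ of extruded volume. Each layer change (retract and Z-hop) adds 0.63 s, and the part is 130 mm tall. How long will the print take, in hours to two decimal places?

5.63 hours

Extrusion cross-section = 0.21 × 0.51, so 0.1071 mm².
Total extruded path = 131000/0.1071 = 1223155.9 mm.
Time extruding = 1223155.9 / 61.5 = 19888.7 s.
Number of layers: 130 / 0.21 → 620 (rounded up).
Non-print overhead: 620 × 0.63 → 390.6 s.
Altogether 19888.7 + 390.6 = 20279.3 s, i.e. 5.63 hours.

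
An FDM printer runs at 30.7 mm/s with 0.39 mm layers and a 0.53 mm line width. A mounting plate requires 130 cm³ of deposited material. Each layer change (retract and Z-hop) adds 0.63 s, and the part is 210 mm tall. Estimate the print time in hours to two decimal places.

5.78 hours

Line area = 0.39 × 0.53, so 0.2067 mm².
Toolpath length = 130 cm³ / 0.2067 mm² = 130000 / 0.2067 = 628930.8 mm.
Print-move time = 628930.8 / 30.7, so 20486.3 s.
Layer count = ceil(210 / 0.39) = 539.
Layer-change overhead = 539 × 0.63, so 339.57 s.
Total = 20486.3 + 339.57 = 20825.87 s = 5.78 hours.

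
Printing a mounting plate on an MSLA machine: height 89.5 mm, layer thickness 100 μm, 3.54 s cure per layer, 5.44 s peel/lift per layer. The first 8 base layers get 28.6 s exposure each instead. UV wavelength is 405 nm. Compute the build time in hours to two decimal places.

Number of layers: 89.5 / 0.1 → 895 (rounded up).
Base layers = 8 × (28.6 + 5.44), so 272.32 s.
Regular layers: 887 × (3.54 + 5.44) → 7965.26 s.
Total = 272.32 + 7965.26 = 8237.58 s = 2.29 hours.

2.29 hours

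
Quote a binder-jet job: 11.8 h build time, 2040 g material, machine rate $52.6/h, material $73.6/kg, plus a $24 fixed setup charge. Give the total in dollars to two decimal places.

Machine-time cost = 52.6 × 11.8, so $620.68.
Material charge = 73.6 × 2040/1000, so $150.144.
Adding setup: 620.68 + 150.144 + 24 → 794.824 ≈ $794.82.

$794.82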